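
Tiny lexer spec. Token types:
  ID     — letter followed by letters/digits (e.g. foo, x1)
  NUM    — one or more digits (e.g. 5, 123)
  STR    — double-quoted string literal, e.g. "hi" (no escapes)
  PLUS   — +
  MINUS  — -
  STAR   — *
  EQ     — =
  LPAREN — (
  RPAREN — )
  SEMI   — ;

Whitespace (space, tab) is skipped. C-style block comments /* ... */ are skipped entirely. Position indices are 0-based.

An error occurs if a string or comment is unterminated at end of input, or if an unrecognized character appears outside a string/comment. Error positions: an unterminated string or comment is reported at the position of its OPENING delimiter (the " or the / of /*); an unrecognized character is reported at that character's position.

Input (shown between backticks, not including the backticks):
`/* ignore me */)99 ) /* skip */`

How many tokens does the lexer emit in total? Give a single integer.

Answer: 3

Derivation:
pos=0: enter COMMENT mode (saw '/*')
exit COMMENT mode (now at pos=15)
pos=15: emit RPAREN ')'
pos=16: emit NUM '99' (now at pos=18)
pos=19: emit RPAREN ')'
pos=21: enter COMMENT mode (saw '/*')
exit COMMENT mode (now at pos=31)
DONE. 3 tokens: [RPAREN, NUM, RPAREN]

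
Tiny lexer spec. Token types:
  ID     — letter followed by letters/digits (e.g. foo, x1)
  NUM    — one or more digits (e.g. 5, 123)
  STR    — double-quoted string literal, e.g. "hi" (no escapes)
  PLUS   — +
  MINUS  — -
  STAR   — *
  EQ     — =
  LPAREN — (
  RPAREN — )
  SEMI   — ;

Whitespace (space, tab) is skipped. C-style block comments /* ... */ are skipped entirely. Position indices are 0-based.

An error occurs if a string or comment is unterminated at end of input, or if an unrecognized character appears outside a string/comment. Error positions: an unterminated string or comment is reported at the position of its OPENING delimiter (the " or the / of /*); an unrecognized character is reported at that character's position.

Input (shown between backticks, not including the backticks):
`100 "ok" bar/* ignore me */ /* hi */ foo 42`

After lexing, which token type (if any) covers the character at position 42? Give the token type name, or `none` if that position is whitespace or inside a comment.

Answer: NUM

Derivation:
pos=0: emit NUM '100' (now at pos=3)
pos=4: enter STRING mode
pos=4: emit STR "ok" (now at pos=8)
pos=9: emit ID 'bar' (now at pos=12)
pos=12: enter COMMENT mode (saw '/*')
exit COMMENT mode (now at pos=27)
pos=28: enter COMMENT mode (saw '/*')
exit COMMENT mode (now at pos=36)
pos=37: emit ID 'foo' (now at pos=40)
pos=41: emit NUM '42' (now at pos=43)
DONE. 5 tokens: [NUM, STR, ID, ID, NUM]
Position 42: char is '2' -> NUM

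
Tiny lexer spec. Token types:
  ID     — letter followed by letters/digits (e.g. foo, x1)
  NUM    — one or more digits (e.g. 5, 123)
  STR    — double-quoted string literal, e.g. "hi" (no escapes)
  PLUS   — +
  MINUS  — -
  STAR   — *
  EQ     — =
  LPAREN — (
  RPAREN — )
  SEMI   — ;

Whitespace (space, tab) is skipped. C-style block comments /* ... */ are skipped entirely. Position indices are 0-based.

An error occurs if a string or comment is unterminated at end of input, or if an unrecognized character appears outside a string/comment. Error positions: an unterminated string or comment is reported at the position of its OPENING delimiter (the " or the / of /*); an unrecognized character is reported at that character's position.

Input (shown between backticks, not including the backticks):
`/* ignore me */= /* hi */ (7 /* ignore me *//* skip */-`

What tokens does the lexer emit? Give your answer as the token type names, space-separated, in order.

pos=0: enter COMMENT mode (saw '/*')
exit COMMENT mode (now at pos=15)
pos=15: emit EQ '='
pos=17: enter COMMENT mode (saw '/*')
exit COMMENT mode (now at pos=25)
pos=26: emit LPAREN '('
pos=27: emit NUM '7' (now at pos=28)
pos=29: enter COMMENT mode (saw '/*')
exit COMMENT mode (now at pos=44)
pos=44: enter COMMENT mode (saw '/*')
exit COMMENT mode (now at pos=54)
pos=54: emit MINUS '-'
DONE. 4 tokens: [EQ, LPAREN, NUM, MINUS]

Answer: EQ LPAREN NUM MINUS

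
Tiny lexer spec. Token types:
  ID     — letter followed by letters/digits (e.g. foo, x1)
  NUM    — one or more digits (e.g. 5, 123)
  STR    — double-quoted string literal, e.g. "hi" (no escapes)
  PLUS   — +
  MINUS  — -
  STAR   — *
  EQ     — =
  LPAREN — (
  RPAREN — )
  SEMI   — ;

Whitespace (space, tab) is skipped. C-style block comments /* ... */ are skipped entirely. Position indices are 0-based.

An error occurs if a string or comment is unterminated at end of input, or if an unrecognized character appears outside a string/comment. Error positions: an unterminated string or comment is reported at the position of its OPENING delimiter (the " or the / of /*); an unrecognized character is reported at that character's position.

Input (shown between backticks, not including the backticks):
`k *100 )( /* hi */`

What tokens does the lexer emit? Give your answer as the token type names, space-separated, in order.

pos=0: emit ID 'k' (now at pos=1)
pos=2: emit STAR '*'
pos=3: emit NUM '100' (now at pos=6)
pos=7: emit RPAREN ')'
pos=8: emit LPAREN '('
pos=10: enter COMMENT mode (saw '/*')
exit COMMENT mode (now at pos=18)
DONE. 5 tokens: [ID, STAR, NUM, RPAREN, LPAREN]

Answer: ID STAR NUM RPAREN LPAREN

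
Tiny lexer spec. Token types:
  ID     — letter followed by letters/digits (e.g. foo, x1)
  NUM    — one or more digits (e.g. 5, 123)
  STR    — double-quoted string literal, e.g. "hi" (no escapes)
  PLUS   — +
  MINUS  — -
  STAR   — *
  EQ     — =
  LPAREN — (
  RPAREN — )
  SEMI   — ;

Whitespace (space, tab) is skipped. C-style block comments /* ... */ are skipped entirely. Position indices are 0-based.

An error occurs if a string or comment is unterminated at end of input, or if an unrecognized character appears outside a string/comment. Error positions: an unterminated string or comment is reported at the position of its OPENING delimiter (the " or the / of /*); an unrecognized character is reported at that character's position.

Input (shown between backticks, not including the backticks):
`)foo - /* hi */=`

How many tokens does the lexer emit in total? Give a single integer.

pos=0: emit RPAREN ')'
pos=1: emit ID 'foo' (now at pos=4)
pos=5: emit MINUS '-'
pos=7: enter COMMENT mode (saw '/*')
exit COMMENT mode (now at pos=15)
pos=15: emit EQ '='
DONE. 4 tokens: [RPAREN, ID, MINUS, EQ]

Answer: 4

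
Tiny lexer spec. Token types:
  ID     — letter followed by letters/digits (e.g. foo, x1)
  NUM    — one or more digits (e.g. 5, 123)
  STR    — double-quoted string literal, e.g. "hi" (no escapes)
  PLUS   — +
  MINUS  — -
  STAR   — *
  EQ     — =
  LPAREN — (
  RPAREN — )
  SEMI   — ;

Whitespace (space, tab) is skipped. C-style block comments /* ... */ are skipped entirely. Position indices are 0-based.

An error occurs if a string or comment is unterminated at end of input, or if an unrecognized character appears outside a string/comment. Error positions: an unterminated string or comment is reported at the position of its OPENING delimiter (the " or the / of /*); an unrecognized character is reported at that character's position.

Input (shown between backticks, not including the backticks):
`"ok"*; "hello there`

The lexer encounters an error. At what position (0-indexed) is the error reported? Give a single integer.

pos=0: enter STRING mode
pos=0: emit STR "ok" (now at pos=4)
pos=4: emit STAR '*'
pos=5: emit SEMI ';'
pos=7: enter STRING mode
pos=7: ERROR — unterminated string

Answer: 7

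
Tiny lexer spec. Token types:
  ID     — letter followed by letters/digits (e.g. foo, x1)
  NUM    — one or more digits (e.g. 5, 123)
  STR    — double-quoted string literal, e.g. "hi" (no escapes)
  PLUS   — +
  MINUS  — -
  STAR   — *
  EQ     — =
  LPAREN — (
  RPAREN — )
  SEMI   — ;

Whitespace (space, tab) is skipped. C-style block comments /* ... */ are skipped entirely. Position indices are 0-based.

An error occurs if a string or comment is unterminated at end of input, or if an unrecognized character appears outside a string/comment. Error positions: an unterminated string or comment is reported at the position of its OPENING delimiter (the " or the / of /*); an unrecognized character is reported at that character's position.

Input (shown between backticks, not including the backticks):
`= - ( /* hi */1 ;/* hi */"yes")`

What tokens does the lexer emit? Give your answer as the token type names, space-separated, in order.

Answer: EQ MINUS LPAREN NUM SEMI STR RPAREN

Derivation:
pos=0: emit EQ '='
pos=2: emit MINUS '-'
pos=4: emit LPAREN '('
pos=6: enter COMMENT mode (saw '/*')
exit COMMENT mode (now at pos=14)
pos=14: emit NUM '1' (now at pos=15)
pos=16: emit SEMI ';'
pos=17: enter COMMENT mode (saw '/*')
exit COMMENT mode (now at pos=25)
pos=25: enter STRING mode
pos=25: emit STR "yes" (now at pos=30)
pos=30: emit RPAREN ')'
DONE. 7 tokens: [EQ, MINUS, LPAREN, NUM, SEMI, STR, RPAREN]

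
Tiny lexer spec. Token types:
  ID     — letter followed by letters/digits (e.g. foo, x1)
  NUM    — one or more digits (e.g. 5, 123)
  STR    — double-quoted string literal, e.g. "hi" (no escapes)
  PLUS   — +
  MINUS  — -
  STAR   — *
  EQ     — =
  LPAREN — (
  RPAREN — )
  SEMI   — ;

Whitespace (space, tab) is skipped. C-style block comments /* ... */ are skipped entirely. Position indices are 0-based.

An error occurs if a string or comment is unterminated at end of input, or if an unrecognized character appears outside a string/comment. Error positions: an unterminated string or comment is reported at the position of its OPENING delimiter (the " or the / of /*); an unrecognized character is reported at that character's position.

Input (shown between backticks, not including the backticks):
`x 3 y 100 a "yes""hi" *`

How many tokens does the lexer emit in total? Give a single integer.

pos=0: emit ID 'x' (now at pos=1)
pos=2: emit NUM '3' (now at pos=3)
pos=4: emit ID 'y' (now at pos=5)
pos=6: emit NUM '100' (now at pos=9)
pos=10: emit ID 'a' (now at pos=11)
pos=12: enter STRING mode
pos=12: emit STR "yes" (now at pos=17)
pos=17: enter STRING mode
pos=17: emit STR "hi" (now at pos=21)
pos=22: emit STAR '*'
DONE. 8 tokens: [ID, NUM, ID, NUM, ID, STR, STR, STAR]

Answer: 8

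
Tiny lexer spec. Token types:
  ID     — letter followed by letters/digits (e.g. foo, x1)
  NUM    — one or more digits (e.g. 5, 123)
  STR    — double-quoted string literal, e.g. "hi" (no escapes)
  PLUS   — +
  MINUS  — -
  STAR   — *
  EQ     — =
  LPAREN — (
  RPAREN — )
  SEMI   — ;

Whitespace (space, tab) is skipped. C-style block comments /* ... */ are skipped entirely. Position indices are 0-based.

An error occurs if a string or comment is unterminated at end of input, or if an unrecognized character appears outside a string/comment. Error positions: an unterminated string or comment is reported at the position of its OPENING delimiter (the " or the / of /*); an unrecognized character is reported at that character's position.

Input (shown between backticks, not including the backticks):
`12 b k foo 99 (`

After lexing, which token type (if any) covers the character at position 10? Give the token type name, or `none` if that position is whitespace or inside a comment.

pos=0: emit NUM '12' (now at pos=2)
pos=3: emit ID 'b' (now at pos=4)
pos=5: emit ID 'k' (now at pos=6)
pos=7: emit ID 'foo' (now at pos=10)
pos=11: emit NUM '99' (now at pos=13)
pos=14: emit LPAREN '('
DONE. 6 tokens: [NUM, ID, ID, ID, NUM, LPAREN]
Position 10: char is ' ' -> none

Answer: none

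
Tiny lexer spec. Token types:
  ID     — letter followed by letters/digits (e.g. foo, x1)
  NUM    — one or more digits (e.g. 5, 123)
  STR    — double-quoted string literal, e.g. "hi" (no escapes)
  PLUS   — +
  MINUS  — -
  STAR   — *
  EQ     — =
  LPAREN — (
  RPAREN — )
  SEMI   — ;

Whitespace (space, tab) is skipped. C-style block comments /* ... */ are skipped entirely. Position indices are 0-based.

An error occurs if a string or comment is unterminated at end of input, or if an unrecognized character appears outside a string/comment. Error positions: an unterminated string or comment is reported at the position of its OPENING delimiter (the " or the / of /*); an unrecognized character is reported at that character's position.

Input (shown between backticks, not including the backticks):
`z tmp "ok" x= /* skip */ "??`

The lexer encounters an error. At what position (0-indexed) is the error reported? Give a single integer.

Answer: 25

Derivation:
pos=0: emit ID 'z' (now at pos=1)
pos=2: emit ID 'tmp' (now at pos=5)
pos=6: enter STRING mode
pos=6: emit STR "ok" (now at pos=10)
pos=11: emit ID 'x' (now at pos=12)
pos=12: emit EQ '='
pos=14: enter COMMENT mode (saw '/*')
exit COMMENT mode (now at pos=24)
pos=25: enter STRING mode
pos=25: ERROR — unterminated string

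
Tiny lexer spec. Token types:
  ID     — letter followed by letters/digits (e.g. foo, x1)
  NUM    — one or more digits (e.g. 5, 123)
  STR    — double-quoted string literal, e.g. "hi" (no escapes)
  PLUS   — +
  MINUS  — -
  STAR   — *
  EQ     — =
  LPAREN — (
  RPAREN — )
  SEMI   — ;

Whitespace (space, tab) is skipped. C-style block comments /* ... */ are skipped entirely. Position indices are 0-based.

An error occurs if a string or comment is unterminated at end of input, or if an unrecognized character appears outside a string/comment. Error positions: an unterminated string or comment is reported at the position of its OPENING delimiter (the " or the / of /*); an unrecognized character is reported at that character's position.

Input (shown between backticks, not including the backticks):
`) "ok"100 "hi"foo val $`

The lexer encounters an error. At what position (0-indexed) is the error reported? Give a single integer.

Answer: 22

Derivation:
pos=0: emit RPAREN ')'
pos=2: enter STRING mode
pos=2: emit STR "ok" (now at pos=6)
pos=6: emit NUM '100' (now at pos=9)
pos=10: enter STRING mode
pos=10: emit STR "hi" (now at pos=14)
pos=14: emit ID 'foo' (now at pos=17)
pos=18: emit ID 'val' (now at pos=21)
pos=22: ERROR — unrecognized char '$'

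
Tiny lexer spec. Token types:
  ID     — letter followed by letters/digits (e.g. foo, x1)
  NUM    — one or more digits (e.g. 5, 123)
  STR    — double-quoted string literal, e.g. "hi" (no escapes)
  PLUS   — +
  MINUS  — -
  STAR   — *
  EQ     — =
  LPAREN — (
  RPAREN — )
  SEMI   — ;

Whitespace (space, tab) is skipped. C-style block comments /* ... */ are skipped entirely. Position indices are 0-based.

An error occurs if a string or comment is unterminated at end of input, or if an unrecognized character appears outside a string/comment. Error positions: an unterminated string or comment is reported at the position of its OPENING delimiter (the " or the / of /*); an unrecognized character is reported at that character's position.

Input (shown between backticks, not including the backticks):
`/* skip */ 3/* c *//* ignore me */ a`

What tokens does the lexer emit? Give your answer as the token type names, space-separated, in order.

pos=0: enter COMMENT mode (saw '/*')
exit COMMENT mode (now at pos=10)
pos=11: emit NUM '3' (now at pos=12)
pos=12: enter COMMENT mode (saw '/*')
exit COMMENT mode (now at pos=19)
pos=19: enter COMMENT mode (saw '/*')
exit COMMENT mode (now at pos=34)
pos=35: emit ID 'a' (now at pos=36)
DONE. 2 tokens: [NUM, ID]

Answer: NUM ID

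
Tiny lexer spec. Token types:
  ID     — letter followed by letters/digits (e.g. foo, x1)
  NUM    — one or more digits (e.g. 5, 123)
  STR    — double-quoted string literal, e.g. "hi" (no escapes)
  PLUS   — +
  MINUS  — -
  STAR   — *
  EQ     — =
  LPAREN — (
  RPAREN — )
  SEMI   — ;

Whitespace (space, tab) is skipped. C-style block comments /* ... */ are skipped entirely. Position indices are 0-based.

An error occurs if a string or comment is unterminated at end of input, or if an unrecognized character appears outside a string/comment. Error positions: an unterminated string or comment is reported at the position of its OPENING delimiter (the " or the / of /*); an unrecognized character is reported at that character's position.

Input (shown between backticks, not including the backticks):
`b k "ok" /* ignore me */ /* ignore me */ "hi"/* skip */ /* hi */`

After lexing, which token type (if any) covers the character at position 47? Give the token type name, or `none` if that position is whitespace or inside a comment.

pos=0: emit ID 'b' (now at pos=1)
pos=2: emit ID 'k' (now at pos=3)
pos=4: enter STRING mode
pos=4: emit STR "ok" (now at pos=8)
pos=9: enter COMMENT mode (saw '/*')
exit COMMENT mode (now at pos=24)
pos=25: enter COMMENT mode (saw '/*')
exit COMMENT mode (now at pos=40)
pos=41: enter STRING mode
pos=41: emit STR "hi" (now at pos=45)
pos=45: enter COMMENT mode (saw '/*')
exit COMMENT mode (now at pos=55)
pos=56: enter COMMENT mode (saw '/*')
exit COMMENT mode (now at pos=64)
DONE. 4 tokens: [ID, ID, STR, STR]
Position 47: char is ' ' -> none

Answer: none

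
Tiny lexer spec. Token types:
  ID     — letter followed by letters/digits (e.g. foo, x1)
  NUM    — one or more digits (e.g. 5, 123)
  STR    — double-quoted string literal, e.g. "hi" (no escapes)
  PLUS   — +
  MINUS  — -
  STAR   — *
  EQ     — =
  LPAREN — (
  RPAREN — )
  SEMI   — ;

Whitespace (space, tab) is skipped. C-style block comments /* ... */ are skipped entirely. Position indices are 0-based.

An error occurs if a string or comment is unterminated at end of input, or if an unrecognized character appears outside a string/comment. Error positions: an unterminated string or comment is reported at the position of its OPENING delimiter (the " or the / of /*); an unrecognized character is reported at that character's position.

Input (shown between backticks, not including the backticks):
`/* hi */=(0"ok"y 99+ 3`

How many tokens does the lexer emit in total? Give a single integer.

Answer: 8

Derivation:
pos=0: enter COMMENT mode (saw '/*')
exit COMMENT mode (now at pos=8)
pos=8: emit EQ '='
pos=9: emit LPAREN '('
pos=10: emit NUM '0' (now at pos=11)
pos=11: enter STRING mode
pos=11: emit STR "ok" (now at pos=15)
pos=15: emit ID 'y' (now at pos=16)
pos=17: emit NUM '99' (now at pos=19)
pos=19: emit PLUS '+'
pos=21: emit NUM '3' (now at pos=22)
DONE. 8 tokens: [EQ, LPAREN, NUM, STR, ID, NUM, PLUS, NUM]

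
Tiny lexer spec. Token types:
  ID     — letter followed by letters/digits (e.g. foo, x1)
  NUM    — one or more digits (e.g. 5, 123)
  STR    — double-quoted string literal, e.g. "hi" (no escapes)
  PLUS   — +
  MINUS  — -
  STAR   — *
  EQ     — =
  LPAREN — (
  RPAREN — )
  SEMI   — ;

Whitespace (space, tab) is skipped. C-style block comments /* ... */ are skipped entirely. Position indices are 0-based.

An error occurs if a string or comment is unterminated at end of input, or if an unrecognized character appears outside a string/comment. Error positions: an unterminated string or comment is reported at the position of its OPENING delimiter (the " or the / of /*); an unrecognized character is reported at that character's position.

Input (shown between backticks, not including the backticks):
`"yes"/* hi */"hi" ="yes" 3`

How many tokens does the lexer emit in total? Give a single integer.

pos=0: enter STRING mode
pos=0: emit STR "yes" (now at pos=5)
pos=5: enter COMMENT mode (saw '/*')
exit COMMENT mode (now at pos=13)
pos=13: enter STRING mode
pos=13: emit STR "hi" (now at pos=17)
pos=18: emit EQ '='
pos=19: enter STRING mode
pos=19: emit STR "yes" (now at pos=24)
pos=25: emit NUM '3' (now at pos=26)
DONE. 5 tokens: [STR, STR, EQ, STR, NUM]

Answer: 5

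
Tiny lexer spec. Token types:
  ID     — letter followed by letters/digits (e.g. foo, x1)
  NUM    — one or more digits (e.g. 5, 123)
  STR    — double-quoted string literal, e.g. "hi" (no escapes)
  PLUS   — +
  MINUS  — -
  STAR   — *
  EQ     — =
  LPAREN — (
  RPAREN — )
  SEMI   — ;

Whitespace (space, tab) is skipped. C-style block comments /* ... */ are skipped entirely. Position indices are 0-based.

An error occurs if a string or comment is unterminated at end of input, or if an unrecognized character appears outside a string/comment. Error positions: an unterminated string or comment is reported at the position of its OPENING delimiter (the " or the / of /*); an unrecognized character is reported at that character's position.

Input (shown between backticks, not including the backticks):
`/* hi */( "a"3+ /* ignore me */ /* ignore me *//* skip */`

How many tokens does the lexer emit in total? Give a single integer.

Answer: 4

Derivation:
pos=0: enter COMMENT mode (saw '/*')
exit COMMENT mode (now at pos=8)
pos=8: emit LPAREN '('
pos=10: enter STRING mode
pos=10: emit STR "a" (now at pos=13)
pos=13: emit NUM '3' (now at pos=14)
pos=14: emit PLUS '+'
pos=16: enter COMMENT mode (saw '/*')
exit COMMENT mode (now at pos=31)
pos=32: enter COMMENT mode (saw '/*')
exit COMMENT mode (now at pos=47)
pos=47: enter COMMENT mode (saw '/*')
exit COMMENT mode (now at pos=57)
DONE. 4 tokens: [LPAREN, STR, NUM, PLUS]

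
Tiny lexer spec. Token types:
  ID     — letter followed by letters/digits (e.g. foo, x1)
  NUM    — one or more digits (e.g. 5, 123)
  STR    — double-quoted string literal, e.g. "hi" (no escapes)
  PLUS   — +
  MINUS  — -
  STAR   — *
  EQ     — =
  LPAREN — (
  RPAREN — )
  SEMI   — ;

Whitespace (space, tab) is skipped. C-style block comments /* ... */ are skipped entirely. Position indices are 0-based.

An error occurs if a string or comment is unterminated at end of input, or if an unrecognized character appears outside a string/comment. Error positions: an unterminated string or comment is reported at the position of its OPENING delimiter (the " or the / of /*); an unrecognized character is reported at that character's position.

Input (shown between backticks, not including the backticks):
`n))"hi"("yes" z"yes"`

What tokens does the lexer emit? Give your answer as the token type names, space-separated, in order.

Answer: ID RPAREN RPAREN STR LPAREN STR ID STR

Derivation:
pos=0: emit ID 'n' (now at pos=1)
pos=1: emit RPAREN ')'
pos=2: emit RPAREN ')'
pos=3: enter STRING mode
pos=3: emit STR "hi" (now at pos=7)
pos=7: emit LPAREN '('
pos=8: enter STRING mode
pos=8: emit STR "yes" (now at pos=13)
pos=14: emit ID 'z' (now at pos=15)
pos=15: enter STRING mode
pos=15: emit STR "yes" (now at pos=20)
DONE. 8 tokens: [ID, RPAREN, RPAREN, STR, LPAREN, STR, ID, STR]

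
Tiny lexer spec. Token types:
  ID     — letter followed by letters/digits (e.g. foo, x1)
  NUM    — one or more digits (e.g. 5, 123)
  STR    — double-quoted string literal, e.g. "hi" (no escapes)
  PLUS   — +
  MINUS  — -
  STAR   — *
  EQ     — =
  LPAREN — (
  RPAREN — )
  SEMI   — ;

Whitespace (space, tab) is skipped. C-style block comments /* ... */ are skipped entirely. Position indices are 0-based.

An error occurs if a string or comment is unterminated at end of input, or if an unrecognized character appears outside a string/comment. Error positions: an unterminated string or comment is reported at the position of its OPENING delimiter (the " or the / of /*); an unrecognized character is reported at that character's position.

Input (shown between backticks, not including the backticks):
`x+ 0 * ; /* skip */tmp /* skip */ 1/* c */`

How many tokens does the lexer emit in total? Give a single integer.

pos=0: emit ID 'x' (now at pos=1)
pos=1: emit PLUS '+'
pos=3: emit NUM '0' (now at pos=4)
pos=5: emit STAR '*'
pos=7: emit SEMI ';'
pos=9: enter COMMENT mode (saw '/*')
exit COMMENT mode (now at pos=19)
pos=19: emit ID 'tmp' (now at pos=22)
pos=23: enter COMMENT mode (saw '/*')
exit COMMENT mode (now at pos=33)
pos=34: emit NUM '1' (now at pos=35)
pos=35: enter COMMENT mode (saw '/*')
exit COMMENT mode (now at pos=42)
DONE. 7 tokens: [ID, PLUS, NUM, STAR, SEMI, ID, NUM]

Answer: 7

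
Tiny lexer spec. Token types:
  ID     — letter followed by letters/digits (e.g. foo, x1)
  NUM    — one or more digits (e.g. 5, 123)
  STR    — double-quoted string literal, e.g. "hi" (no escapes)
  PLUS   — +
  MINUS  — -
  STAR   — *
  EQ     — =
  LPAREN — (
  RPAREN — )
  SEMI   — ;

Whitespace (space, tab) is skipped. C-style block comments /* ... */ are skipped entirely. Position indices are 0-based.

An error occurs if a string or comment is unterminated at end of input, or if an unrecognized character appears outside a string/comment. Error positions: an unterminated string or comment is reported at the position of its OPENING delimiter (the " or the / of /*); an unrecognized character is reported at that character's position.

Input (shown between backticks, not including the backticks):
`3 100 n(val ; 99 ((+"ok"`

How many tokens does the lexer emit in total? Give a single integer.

Answer: 11

Derivation:
pos=0: emit NUM '3' (now at pos=1)
pos=2: emit NUM '100' (now at pos=5)
pos=6: emit ID 'n' (now at pos=7)
pos=7: emit LPAREN '('
pos=8: emit ID 'val' (now at pos=11)
pos=12: emit SEMI ';'
pos=14: emit NUM '99' (now at pos=16)
pos=17: emit LPAREN '('
pos=18: emit LPAREN '('
pos=19: emit PLUS '+'
pos=20: enter STRING mode
pos=20: emit STR "ok" (now at pos=24)
DONE. 11 tokens: [NUM, NUM, ID, LPAREN, ID, SEMI, NUM, LPAREN, LPAREN, PLUS, STR]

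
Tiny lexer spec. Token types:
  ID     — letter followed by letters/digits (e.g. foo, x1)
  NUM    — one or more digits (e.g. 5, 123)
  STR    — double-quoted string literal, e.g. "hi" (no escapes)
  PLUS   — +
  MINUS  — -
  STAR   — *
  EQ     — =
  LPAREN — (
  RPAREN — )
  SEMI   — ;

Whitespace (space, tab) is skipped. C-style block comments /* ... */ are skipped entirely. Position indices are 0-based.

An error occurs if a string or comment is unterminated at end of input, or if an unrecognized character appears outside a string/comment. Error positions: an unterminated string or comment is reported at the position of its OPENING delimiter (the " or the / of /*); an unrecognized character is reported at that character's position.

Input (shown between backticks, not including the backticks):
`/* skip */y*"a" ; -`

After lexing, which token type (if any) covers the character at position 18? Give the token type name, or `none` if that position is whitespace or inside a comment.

pos=0: enter COMMENT mode (saw '/*')
exit COMMENT mode (now at pos=10)
pos=10: emit ID 'y' (now at pos=11)
pos=11: emit STAR '*'
pos=12: enter STRING mode
pos=12: emit STR "a" (now at pos=15)
pos=16: emit SEMI ';'
pos=18: emit MINUS '-'
DONE. 5 tokens: [ID, STAR, STR, SEMI, MINUS]
Position 18: char is '-' -> MINUS

Answer: MINUS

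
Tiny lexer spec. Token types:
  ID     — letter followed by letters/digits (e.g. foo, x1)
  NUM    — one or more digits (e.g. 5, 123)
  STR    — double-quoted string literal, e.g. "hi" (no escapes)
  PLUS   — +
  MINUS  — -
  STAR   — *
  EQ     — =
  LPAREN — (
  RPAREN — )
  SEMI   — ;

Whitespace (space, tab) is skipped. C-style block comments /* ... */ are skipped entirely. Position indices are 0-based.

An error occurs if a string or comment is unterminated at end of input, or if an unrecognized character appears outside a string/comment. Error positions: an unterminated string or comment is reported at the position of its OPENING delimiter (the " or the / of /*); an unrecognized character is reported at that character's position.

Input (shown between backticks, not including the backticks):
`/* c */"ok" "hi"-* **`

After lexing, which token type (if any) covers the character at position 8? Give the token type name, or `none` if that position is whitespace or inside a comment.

Answer: STR

Derivation:
pos=0: enter COMMENT mode (saw '/*')
exit COMMENT mode (now at pos=7)
pos=7: enter STRING mode
pos=7: emit STR "ok" (now at pos=11)
pos=12: enter STRING mode
pos=12: emit STR "hi" (now at pos=16)
pos=16: emit MINUS '-'
pos=17: emit STAR '*'
pos=19: emit STAR '*'
pos=20: emit STAR '*'
DONE. 6 tokens: [STR, STR, MINUS, STAR, STAR, STAR]
Position 8: char is 'o' -> STR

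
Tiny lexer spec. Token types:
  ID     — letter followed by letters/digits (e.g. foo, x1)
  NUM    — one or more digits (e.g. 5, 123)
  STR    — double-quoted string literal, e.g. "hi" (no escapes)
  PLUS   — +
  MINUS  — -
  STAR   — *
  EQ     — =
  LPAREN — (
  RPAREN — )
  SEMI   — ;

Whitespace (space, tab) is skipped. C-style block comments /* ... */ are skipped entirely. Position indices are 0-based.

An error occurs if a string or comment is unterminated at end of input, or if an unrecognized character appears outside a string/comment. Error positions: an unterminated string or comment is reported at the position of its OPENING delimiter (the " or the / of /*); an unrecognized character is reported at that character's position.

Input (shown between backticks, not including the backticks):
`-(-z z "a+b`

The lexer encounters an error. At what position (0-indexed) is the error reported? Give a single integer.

pos=0: emit MINUS '-'
pos=1: emit LPAREN '('
pos=2: emit MINUS '-'
pos=3: emit ID 'z' (now at pos=4)
pos=5: emit ID 'z' (now at pos=6)
pos=7: enter STRING mode
pos=7: ERROR — unterminated string

Answer: 7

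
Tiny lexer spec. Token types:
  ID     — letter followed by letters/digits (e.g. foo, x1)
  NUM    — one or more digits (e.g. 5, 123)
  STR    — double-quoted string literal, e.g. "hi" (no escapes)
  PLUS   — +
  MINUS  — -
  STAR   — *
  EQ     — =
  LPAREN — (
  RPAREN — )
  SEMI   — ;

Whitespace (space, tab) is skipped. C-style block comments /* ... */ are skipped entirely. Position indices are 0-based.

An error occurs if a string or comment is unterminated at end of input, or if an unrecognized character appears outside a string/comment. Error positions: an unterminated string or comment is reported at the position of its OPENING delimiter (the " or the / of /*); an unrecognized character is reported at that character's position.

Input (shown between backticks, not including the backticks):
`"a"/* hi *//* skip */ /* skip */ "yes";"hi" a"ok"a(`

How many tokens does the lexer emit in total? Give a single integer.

Answer: 8

Derivation:
pos=0: enter STRING mode
pos=0: emit STR "a" (now at pos=3)
pos=3: enter COMMENT mode (saw '/*')
exit COMMENT mode (now at pos=11)
pos=11: enter COMMENT mode (saw '/*')
exit COMMENT mode (now at pos=21)
pos=22: enter COMMENT mode (saw '/*')
exit COMMENT mode (now at pos=32)
pos=33: enter STRING mode
pos=33: emit STR "yes" (now at pos=38)
pos=38: emit SEMI ';'
pos=39: enter STRING mode
pos=39: emit STR "hi" (now at pos=43)
pos=44: emit ID 'a' (now at pos=45)
pos=45: enter STRING mode
pos=45: emit STR "ok" (now at pos=49)
pos=49: emit ID 'a' (now at pos=50)
pos=50: emit LPAREN '('
DONE. 8 tokens: [STR, STR, SEMI, STR, ID, STR, ID, LPAREN]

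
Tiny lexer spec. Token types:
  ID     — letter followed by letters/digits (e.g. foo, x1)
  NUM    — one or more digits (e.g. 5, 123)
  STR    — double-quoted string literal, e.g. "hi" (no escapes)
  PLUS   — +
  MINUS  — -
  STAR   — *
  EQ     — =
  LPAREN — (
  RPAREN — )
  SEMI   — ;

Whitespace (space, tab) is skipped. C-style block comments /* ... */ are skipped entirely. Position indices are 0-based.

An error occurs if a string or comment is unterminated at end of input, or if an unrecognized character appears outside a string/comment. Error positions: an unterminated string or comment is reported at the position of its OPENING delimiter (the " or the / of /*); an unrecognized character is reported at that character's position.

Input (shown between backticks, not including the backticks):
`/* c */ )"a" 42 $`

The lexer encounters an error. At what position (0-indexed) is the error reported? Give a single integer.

pos=0: enter COMMENT mode (saw '/*')
exit COMMENT mode (now at pos=7)
pos=8: emit RPAREN ')'
pos=9: enter STRING mode
pos=9: emit STR "a" (now at pos=12)
pos=13: emit NUM '42' (now at pos=15)
pos=16: ERROR — unrecognized char '$'

Answer: 16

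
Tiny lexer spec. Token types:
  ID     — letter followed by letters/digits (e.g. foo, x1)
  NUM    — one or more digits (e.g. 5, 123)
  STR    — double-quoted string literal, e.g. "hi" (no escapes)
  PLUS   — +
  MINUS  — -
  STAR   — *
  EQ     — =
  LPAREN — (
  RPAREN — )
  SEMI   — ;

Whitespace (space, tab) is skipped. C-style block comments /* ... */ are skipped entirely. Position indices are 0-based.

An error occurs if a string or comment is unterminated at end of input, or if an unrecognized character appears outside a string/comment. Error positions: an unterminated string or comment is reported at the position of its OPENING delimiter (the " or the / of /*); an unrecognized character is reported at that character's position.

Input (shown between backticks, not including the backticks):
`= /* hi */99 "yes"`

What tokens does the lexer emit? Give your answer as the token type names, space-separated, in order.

pos=0: emit EQ '='
pos=2: enter COMMENT mode (saw '/*')
exit COMMENT mode (now at pos=10)
pos=10: emit NUM '99' (now at pos=12)
pos=13: enter STRING mode
pos=13: emit STR "yes" (now at pos=18)
DONE. 3 tokens: [EQ, NUM, STR]

Answer: EQ NUM STR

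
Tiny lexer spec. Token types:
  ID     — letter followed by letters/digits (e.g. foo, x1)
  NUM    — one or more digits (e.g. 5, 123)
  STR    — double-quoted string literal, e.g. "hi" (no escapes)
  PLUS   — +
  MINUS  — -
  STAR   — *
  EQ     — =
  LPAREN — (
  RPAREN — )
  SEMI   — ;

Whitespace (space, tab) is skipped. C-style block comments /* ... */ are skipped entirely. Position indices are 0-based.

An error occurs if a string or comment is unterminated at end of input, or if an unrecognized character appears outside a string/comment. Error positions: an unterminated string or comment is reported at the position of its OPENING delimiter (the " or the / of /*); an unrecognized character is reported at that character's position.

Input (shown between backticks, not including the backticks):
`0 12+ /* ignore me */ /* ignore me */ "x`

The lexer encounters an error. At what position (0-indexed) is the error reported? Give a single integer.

Answer: 38

Derivation:
pos=0: emit NUM '0' (now at pos=1)
pos=2: emit NUM '12' (now at pos=4)
pos=4: emit PLUS '+'
pos=6: enter COMMENT mode (saw '/*')
exit COMMENT mode (now at pos=21)
pos=22: enter COMMENT mode (saw '/*')
exit COMMENT mode (now at pos=37)
pos=38: enter STRING mode
pos=38: ERROR — unterminated string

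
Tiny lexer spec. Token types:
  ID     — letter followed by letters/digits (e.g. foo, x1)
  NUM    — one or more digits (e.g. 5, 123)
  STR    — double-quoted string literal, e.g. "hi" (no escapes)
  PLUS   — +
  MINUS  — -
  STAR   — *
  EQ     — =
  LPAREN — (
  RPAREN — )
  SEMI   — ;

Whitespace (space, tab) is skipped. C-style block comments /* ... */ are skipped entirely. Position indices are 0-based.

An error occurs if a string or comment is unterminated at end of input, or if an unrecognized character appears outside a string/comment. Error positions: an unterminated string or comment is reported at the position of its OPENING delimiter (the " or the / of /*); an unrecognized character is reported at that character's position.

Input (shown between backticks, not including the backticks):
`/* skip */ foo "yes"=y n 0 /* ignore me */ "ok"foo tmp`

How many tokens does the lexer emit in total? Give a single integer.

Answer: 9

Derivation:
pos=0: enter COMMENT mode (saw '/*')
exit COMMENT mode (now at pos=10)
pos=11: emit ID 'foo' (now at pos=14)
pos=15: enter STRING mode
pos=15: emit STR "yes" (now at pos=20)
pos=20: emit EQ '='
pos=21: emit ID 'y' (now at pos=22)
pos=23: emit ID 'n' (now at pos=24)
pos=25: emit NUM '0' (now at pos=26)
pos=27: enter COMMENT mode (saw '/*')
exit COMMENT mode (now at pos=42)
pos=43: enter STRING mode
pos=43: emit STR "ok" (now at pos=47)
pos=47: emit ID 'foo' (now at pos=50)
pos=51: emit ID 'tmp' (now at pos=54)
DONE. 9 tokens: [ID, STR, EQ, ID, ID, NUM, STR, ID, ID]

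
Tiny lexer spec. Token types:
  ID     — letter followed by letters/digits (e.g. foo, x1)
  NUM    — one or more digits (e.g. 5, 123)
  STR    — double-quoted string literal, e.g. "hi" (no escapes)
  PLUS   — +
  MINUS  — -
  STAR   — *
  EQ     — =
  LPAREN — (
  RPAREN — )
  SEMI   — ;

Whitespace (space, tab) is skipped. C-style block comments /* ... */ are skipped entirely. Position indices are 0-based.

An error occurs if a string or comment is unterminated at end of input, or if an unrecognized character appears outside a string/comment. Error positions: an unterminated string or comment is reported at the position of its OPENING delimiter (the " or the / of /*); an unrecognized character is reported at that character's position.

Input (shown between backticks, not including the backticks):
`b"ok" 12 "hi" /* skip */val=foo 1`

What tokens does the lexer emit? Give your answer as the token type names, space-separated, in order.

Answer: ID STR NUM STR ID EQ ID NUM

Derivation:
pos=0: emit ID 'b' (now at pos=1)
pos=1: enter STRING mode
pos=1: emit STR "ok" (now at pos=5)
pos=6: emit NUM '12' (now at pos=8)
pos=9: enter STRING mode
pos=9: emit STR "hi" (now at pos=13)
pos=14: enter COMMENT mode (saw '/*')
exit COMMENT mode (now at pos=24)
pos=24: emit ID 'val' (now at pos=27)
pos=27: emit EQ '='
pos=28: emit ID 'foo' (now at pos=31)
pos=32: emit NUM '1' (now at pos=33)
DONE. 8 tokens: [ID, STR, NUM, STR, ID, EQ, ID, NUM]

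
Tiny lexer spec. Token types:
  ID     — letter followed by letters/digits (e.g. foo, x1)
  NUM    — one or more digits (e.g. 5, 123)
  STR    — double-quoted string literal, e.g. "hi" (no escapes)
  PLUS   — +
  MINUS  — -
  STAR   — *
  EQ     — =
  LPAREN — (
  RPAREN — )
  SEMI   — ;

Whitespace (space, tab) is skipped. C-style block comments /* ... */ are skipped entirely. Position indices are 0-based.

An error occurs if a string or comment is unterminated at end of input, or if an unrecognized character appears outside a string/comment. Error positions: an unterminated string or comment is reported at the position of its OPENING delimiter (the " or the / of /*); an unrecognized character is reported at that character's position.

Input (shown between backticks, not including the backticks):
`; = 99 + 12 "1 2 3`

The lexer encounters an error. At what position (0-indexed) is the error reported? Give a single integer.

pos=0: emit SEMI ';'
pos=2: emit EQ '='
pos=4: emit NUM '99' (now at pos=6)
pos=7: emit PLUS '+'
pos=9: emit NUM '12' (now at pos=11)
pos=12: enter STRING mode
pos=12: ERROR — unterminated string

Answer: 12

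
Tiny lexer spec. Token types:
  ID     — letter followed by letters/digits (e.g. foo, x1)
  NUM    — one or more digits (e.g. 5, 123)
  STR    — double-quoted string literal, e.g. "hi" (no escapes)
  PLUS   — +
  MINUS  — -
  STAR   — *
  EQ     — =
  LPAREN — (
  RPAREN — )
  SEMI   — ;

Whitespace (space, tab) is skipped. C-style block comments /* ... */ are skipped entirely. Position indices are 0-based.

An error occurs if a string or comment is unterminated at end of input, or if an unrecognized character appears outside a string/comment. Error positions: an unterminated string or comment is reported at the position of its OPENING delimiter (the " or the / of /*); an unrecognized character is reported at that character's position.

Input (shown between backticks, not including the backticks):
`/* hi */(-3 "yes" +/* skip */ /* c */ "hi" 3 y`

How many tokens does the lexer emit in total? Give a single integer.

pos=0: enter COMMENT mode (saw '/*')
exit COMMENT mode (now at pos=8)
pos=8: emit LPAREN '('
pos=9: emit MINUS '-'
pos=10: emit NUM '3' (now at pos=11)
pos=12: enter STRING mode
pos=12: emit STR "yes" (now at pos=17)
pos=18: emit PLUS '+'
pos=19: enter COMMENT mode (saw '/*')
exit COMMENT mode (now at pos=29)
pos=30: enter COMMENT mode (saw '/*')
exit COMMENT mode (now at pos=37)
pos=38: enter STRING mode
pos=38: emit STR "hi" (now at pos=42)
pos=43: emit NUM '3' (now at pos=44)
pos=45: emit ID 'y' (now at pos=46)
DONE. 8 tokens: [LPAREN, MINUS, NUM, STR, PLUS, STR, NUM, ID]

Answer: 8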